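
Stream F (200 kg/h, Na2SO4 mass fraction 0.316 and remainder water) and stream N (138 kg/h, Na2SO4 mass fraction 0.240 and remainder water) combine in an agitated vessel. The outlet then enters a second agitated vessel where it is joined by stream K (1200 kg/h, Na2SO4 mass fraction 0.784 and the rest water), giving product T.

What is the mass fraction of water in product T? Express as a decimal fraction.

0.326

Overall, product flow = 1538 kg/h.
water in = 200×0.684 + 138×0.760 + 1200×0.216 = 500.88 kg/h.
water fraction in T = 0.326.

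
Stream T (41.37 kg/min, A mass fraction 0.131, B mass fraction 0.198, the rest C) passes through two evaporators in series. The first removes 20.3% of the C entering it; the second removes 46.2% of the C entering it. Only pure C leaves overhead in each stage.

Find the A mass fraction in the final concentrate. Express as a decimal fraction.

0.212

C in feed = 41.37×0.671 = 27.759 kg/min.
After stage 1: C left = (1−0.203)×27.759 = 22.124; stream total = 35.735 kg/min.
After stage 2: C left = (1−0.462)×22.124 = 11.903; final concentrate = 25.514 kg/min.
A fraction = 5.4195/25.514 = 0.212.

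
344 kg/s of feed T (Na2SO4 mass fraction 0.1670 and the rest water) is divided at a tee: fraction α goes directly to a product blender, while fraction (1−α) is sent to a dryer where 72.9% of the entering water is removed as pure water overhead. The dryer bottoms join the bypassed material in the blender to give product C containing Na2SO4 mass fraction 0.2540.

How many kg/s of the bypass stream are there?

150 kg/s

All 344×0.167 = 57.448 kg/s of Na2SO4 reaches C, so C = 57.448/0.254 = 226.17 kg/s and vapour = 117.83 kg/s.
The evaporator receives (1−α)·344 of feed at 0.833 water and removes 0.729 of that water:
0.729×0.833×(1−α)×344 = 117.83
(1−α) = 117.83/208.9 = 0.5640;  α = 0.4360.
Bypass flow = 0.4360×344 = 149.97 kg/s.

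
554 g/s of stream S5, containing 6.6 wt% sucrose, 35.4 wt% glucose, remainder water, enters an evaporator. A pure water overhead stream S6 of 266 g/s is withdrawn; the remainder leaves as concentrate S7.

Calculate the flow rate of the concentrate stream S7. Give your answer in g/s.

Concentrate = 554 − 266 = 288 g/s.

288 g/s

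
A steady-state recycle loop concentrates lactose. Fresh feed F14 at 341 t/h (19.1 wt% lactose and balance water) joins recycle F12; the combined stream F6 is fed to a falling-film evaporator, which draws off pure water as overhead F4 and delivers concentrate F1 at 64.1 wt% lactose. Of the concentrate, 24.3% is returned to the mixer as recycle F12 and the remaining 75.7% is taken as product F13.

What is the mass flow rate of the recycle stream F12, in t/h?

Overall lactose balance (none leaves overhead): lactose in fresh feed = lactose in product, i.e. 341×0.191 = (1−0.243)·F1·0.641.
F1 = 65.131/(0.641×0.757) = 134.23 t/h.
Recycle F12 = 0.243×134.23 = 32.617 t/h.

32.62 t/h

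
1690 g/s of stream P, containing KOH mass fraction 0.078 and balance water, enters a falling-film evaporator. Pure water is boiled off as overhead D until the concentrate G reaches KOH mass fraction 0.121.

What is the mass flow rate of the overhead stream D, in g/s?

KOH is conserved: 1690×0.078 = 131.82 g/s all reports to the concentrate.
Concentrate = 131.82/(target fraction) = 1089.4 g/s.
Overhead = 1690 − 1089.4 = 600.58 g/s.

600.6 g/s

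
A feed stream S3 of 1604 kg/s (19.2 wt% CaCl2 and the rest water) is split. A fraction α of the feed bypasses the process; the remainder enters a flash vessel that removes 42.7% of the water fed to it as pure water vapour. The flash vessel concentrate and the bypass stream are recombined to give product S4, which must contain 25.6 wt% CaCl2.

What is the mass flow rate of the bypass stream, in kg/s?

All 1604×0.192 = 307.97 kg/s of CaCl2 reaches S4, so S4 = 307.97/0.256 = 1203 kg/s and vapour = 401 kg/s.
The evaporator receives (1−α)·1604 of feed at 0.808 water and removes 0.427 of that water:
0.427×0.808×(1−α)×1604 = 401
(1−α) = 401/553.41 = 0.7246;  α = 0.2754.
Bypass flow = 0.2754×1604 = 441.74 kg/s.

441.7 kg/s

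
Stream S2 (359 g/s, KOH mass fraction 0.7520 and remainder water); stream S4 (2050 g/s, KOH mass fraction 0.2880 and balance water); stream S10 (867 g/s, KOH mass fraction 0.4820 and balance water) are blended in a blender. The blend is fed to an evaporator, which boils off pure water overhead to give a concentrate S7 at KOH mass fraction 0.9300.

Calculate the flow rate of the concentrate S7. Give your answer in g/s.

KOH entering = 359×0.752 + 2050×0.288 + 867×0.482 = 1278.3 g/s.
All KOH reports to S7, so S7 = 1278.3/0.930 = 1374.5 g/s.

1374 g/s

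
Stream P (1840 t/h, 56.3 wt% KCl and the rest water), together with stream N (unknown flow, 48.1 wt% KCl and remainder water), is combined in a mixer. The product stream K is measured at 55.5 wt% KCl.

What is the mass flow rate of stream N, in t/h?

Let N be the unknown flow. Total out = 1840 + N.
KCl balance: 1035.9 + 0.481·N = 0.555·(1840 + N)
(0.481 − 0.555)·N = 0.555×1840 − 1035.9 = -14.72
N = -14.72 / -0.074 = 198.92 t/h

198.9 t/h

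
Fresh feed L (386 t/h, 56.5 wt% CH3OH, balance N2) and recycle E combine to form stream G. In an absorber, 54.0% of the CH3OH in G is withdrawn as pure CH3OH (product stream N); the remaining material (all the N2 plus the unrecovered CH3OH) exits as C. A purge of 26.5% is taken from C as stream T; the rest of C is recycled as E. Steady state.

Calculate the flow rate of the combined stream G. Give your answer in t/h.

N2 enters only via L and leaves only via the purge: 386×0.435 = 0.265×(N2 in C), and the absorber passes all N2, so N2 in G = N2 in C = 633.62 t/h.
CH3OH in G: m_A = 386×0.565 + (1−0.265)·(1−0.540)·m_A, so m_A = 218.09/0.6619 = 329.49 t/h.
G = 329.49 + 633.62 = 963.11 t/h.

963.1 t/h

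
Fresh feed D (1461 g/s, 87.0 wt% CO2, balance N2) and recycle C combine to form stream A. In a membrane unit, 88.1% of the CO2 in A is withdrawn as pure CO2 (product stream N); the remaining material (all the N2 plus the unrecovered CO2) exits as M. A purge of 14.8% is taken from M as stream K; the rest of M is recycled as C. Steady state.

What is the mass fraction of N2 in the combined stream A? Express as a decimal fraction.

N2 enters only via D and leaves only via the purge: 1461×0.130 = 0.148×(N2 in M), and the membrane unit passes all N2, so N2 in A = N2 in M = 1283.3 g/s.
CO2 in A: m_A = 1461×0.870 + (1−0.148)·(1−0.881)·m_A, so m_A = 1271.1/0.8986 = 1414.5 g/s.
A = 1414.5 + 1283.3 = 2697.8 g/s.
N2 fraction in A = 1283.3/2697.8 = 0.476.

0.476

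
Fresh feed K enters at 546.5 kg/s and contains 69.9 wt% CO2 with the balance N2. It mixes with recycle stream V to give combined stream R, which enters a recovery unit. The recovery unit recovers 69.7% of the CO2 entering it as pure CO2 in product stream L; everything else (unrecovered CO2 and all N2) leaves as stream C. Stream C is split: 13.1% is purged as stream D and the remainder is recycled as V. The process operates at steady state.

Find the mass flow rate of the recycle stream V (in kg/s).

N2 enters only via K and leaves only via the purge: 546.5×0.301 = 0.131×(N2 in C), and the recovery unit passes all N2, so N2 in R = N2 in C = 1255.7 kg/s.
CO2 in R: m_A = 546.5×0.699 + (1−0.131)·(1−0.697)·m_A, so m_A = 382/0.7367 = 518.54 kg/s.
C = (1−0.697)×518.54 + 1255.7 = 1412.8 kg/s.
Recycle V = (1−0.131)×1412.8 = 1227.7 kg/s.

1228 kg/s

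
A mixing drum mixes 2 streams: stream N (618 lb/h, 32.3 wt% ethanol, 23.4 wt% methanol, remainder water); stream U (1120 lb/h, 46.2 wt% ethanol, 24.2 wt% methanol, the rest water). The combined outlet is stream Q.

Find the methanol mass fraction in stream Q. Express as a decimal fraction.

Total flow out = 618 + 1120 = 1738 lb/h.
methanol in = 618×0.234 + 1120×0.242 = 415.65 lb/h.
methanol mass fraction in Q = 415.65/1738 = 0.239.

0.239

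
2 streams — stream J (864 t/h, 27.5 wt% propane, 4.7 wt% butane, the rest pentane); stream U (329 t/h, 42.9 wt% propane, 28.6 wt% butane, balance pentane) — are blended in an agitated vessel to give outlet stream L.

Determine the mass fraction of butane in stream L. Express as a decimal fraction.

0.113

Total flow out = 864 + 329 = 1193 t/h.
butane in = 864×0.047 + 329×0.286 = 134.7 t/h.
butane mass fraction in L = 134.7/1193 = 0.113.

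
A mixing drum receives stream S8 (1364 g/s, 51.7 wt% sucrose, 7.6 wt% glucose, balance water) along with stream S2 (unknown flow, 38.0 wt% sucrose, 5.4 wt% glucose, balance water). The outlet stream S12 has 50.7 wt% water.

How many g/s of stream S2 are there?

2312 g/s

Let S2 be the unknown flow. Total out = 1364 + S2.
water balance: 555.15 + 0.566·S2 = 0.507·(1364 + S2)
(0.566 − 0.507)·S2 = 0.507×1364 − 555.15 = 136.4
S2 = 136.4 / 0.059 = 2311.9 g/s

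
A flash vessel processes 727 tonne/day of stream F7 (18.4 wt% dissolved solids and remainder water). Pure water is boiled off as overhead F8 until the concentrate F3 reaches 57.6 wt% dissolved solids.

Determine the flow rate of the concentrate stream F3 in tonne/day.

232.2 tonne/day

dissolved solids is conserved: 727×0.184 = 133.77 tonne/day all reports to the concentrate.
Concentrate = 133.77/(target fraction) = 232.24 tonne/day.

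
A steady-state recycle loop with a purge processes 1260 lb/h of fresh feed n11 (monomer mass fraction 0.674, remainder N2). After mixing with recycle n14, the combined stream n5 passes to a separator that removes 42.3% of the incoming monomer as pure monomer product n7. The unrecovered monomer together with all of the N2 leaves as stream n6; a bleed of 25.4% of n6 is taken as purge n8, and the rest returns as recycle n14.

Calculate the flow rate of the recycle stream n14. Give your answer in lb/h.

1848 lb/h

N2 enters only via n11 and leaves only via the purge: 1260×0.326 = 0.254×(N2 in n6), and the separator passes all N2, so N2 in n5 = N2 in n6 = 1617.2 lb/h.
monomer in n5: m_A = 1260×0.674 + (1−0.254)·(1−0.423)·m_A, so m_A = 849.24/0.5696 = 1491.1 lb/h.
n6 = (1−0.423)×1491.1 + 1617.2 = 2477.5 lb/h.
Recycle n14 = (1−0.254)×2477.5 = 1848.2 lb/h.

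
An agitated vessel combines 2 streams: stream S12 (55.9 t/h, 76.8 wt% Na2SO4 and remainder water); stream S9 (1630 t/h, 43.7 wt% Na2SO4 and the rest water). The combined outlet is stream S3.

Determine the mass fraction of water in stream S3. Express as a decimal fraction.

Total flow out = 55.9 + 1630 = 1685.9 t/h.
water in = 55.9×0.232 + 1630×0.563 = 930.66 t/h.
water mass fraction in S3 = 930.66/1685.9 = 0.552.

0.552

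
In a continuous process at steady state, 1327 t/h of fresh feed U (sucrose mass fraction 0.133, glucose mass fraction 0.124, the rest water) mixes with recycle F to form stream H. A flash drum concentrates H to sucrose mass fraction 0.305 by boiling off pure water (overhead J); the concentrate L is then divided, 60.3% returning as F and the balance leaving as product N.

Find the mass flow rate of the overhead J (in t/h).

Overall sucrose balance (none leaves overhead): sucrose in fresh feed = sucrose in product, i.e. 1327×0.133 = (1−0.603)·L·0.305.
L = 176.49/(0.305×0.397) = 1457.6 t/h.
Recycle F = 0.603×1457.6 = 878.92 t/h.
Combined feed H = 1327 + 878.92 = 2205.9 t/h.
Overhead J = H − L = 2205.9 − 1457.6 = 748.34 t/h.

748.3 t/h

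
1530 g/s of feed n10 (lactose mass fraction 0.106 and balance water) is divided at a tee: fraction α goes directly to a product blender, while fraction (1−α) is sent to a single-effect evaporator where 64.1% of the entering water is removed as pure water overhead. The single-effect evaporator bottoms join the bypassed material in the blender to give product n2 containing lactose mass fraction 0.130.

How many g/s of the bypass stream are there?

1037 g/s

All 1530×0.106 = 162.18 g/s of lactose reaches n2, so n2 = 162.18/0.130 = 1247.5 g/s and vapour = 282.46 g/s.
The evaporator receives (1−α)·1530 of feed at 0.894 water and removes 0.641 of that water:
0.641×0.894×(1−α)×1530 = 282.46
(1−α) = 282.46/876.77 = 0.3222;  α = 0.6778.
Bypass flow = 0.6778×1530 = 1037.1 g/s.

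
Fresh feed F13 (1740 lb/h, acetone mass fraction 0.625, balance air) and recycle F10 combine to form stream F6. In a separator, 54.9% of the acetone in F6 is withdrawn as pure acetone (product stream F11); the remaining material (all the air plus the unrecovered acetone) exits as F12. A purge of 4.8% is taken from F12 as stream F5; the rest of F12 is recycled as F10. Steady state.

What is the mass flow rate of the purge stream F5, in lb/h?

air enters only via F13 and leaves only via the purge: 1740×0.375 = 0.048×(air in F12), and the separator passes all air, so air in F6 = air in F12 = 13594 lb/h.
acetone in F6: m_A = 1740×0.625 + (1−0.048)·(1−0.549)·m_A, so m_A = 1087.5/0.5706 = 1905.7 lb/h.
F12 = (1−0.549)×1905.7 + 13594 = 14453 lb/h.
Purge F5 = 0.048×14453 = 693.76 lb/h.

693.8 lb/h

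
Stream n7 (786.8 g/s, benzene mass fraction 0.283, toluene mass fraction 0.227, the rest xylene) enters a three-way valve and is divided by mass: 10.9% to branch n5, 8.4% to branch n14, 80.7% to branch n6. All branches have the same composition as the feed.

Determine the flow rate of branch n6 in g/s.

Branch n6 flow = 0.807×786.8 = 634.95 g/s.

634.9 g/s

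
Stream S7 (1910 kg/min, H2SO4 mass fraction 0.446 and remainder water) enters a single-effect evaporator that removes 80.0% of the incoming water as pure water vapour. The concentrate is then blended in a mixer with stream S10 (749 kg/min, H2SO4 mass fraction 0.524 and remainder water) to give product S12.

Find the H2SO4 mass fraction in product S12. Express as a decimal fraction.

Vapour removed = 0.800×0.554×1910 = 846.51 kg/min; concentrate = 1063.5 kg/min.
H2SO4 reaching the mixer = 851.86 (from concentrate) + 749×0.524 = 1244.3 kg/min.
Product flow = 1063.5 + 749 = 1812.5 kg/min; H2SO4 fraction = 0.687.

0.687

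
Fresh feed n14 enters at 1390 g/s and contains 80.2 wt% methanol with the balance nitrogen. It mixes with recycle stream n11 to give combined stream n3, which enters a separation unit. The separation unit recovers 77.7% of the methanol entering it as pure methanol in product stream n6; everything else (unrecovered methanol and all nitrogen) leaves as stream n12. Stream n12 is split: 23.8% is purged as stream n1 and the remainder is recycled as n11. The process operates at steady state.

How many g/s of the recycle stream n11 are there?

1109 g/s

nitrogen enters only via n14 and leaves only via the purge: 1390×0.198 = 0.238×(nitrogen in n12), and the separation unit passes all nitrogen, so nitrogen in n3 = nitrogen in n12 = 1156.4 g/s.
methanol in n3: m_A = 1390×0.802 + (1−0.238)·(1−0.777)·m_A, so m_A = 1114.8/0.8301 = 1343 g/s.
n12 = (1−0.777)×1343 + 1156.4 = 1455.9 g/s.
Recycle n11 = (1−0.238)×1455.9 = 1109.4 g/s.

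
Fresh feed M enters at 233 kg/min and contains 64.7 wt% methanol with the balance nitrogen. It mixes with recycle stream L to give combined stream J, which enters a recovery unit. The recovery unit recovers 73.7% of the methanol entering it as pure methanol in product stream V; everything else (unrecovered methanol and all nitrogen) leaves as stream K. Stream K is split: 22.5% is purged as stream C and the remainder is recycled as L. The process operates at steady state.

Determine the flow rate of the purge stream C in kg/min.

nitrogen enters only via M and leaves only via the purge: 233×0.353 = 0.225×(nitrogen in K), and the recovery unit passes all nitrogen, so nitrogen in J = nitrogen in K = 365.55 kg/min.
methanol in J: m_A = 233×0.647 + (1−0.225)·(1−0.737)·m_A, so m_A = 150.75/0.7962 = 189.34 kg/min.
K = (1−0.737)×189.34 + 365.55 = 415.35 kg/min.
Purge C = 0.225×415.35 = 93.453 kg/min.

93.45 kg/min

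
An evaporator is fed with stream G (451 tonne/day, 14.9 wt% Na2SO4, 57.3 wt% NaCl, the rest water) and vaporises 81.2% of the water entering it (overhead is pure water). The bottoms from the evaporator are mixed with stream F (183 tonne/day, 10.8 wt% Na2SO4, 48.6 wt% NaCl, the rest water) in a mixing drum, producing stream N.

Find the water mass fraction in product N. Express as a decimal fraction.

0.1839

Vapour removed = 0.812×0.278×451 = 101.81 tonne/day; concentrate = 349.19 tonne/day.
water reaching the mixer = 23.571 (from concentrate) + 183×0.406 = 97.869 tonne/day.
Product flow = 349.19 + 183 = 532.19 tonne/day; water fraction = 0.1839.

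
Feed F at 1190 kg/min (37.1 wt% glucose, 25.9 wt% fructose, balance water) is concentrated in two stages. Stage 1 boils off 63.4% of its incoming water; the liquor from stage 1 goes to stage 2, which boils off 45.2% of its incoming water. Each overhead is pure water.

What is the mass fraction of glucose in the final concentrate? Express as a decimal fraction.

water in feed = 1190×0.370 = 440.3 kg/min.
After stage 1: water left = (1−0.634)×440.3 = 161.15; stream total = 910.85 kg/min.
After stage 2: water left = (1−0.452)×161.15 = 88.31; final concentrate = 838.01 kg/min.
glucose fraction = 441.49/838.01 = 0.527.

0.527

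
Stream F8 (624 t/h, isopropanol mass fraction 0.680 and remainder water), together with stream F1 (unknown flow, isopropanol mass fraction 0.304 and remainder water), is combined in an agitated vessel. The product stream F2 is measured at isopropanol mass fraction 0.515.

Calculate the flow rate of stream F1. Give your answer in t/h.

Let F1 be the unknown flow. Total out = 624 + F1.
isopropanol balance: 424.32 + 0.304·F1 = 0.515·(624 + F1)
(0.304 − 0.515)·F1 = 0.515×624 − 424.32 = -102.96
F1 = -102.96 / -0.211 = 487.96 t/h

488 t/h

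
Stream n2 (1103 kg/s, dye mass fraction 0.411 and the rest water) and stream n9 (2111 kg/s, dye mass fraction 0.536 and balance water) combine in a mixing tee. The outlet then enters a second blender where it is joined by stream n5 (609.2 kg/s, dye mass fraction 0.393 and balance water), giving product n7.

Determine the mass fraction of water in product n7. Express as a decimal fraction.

Overall, product flow = 3823.2 kg/s.
water in = 1103×0.589 + 2111×0.464 + 609.2×0.607 = 1999 kg/s.
water fraction in n7 = 0.523.

0.523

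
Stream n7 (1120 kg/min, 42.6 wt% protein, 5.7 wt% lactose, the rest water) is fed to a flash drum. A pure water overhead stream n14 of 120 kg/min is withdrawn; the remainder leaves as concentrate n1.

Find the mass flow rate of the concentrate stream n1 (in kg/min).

1000 kg/min

Concentrate = 1120 − 120 = 1000 kg/min.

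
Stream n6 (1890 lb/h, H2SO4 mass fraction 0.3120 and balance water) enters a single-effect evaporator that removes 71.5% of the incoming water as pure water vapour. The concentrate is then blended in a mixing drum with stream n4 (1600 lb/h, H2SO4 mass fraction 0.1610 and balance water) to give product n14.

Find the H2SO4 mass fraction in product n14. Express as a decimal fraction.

Vapour removed = 0.715×0.688×1890 = 929.73 lb/h; concentrate = 960.27 lb/h.
H2SO4 reaching the mixer = 589.68 (from concentrate) + 1600×0.161 = 847.28 lb/h.
Product flow = 960.27 + 1600 = 2560.3 lb/h; H2SO4 fraction = 0.3309.

0.3309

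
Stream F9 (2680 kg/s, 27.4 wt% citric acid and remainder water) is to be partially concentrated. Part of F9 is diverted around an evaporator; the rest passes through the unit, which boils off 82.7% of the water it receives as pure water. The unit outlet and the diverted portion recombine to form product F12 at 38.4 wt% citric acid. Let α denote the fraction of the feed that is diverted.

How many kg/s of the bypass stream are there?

1401 kg/s

All 2680×0.274 = 734.32 kg/s of citric acid reaches F12, so F12 = 734.32/0.384 = 1912.3 kg/s and vapour = 767.71 kg/s.
The evaporator receives (1−α)·2680 of feed at 0.726 water and removes 0.827 of that water:
0.827×0.726×(1−α)×2680 = 767.71
(1−α) = 767.71/1609.1 = 0.4771;  α = 0.5229.
Bypass flow = 0.5229×2680 = 1401.3 kg/s.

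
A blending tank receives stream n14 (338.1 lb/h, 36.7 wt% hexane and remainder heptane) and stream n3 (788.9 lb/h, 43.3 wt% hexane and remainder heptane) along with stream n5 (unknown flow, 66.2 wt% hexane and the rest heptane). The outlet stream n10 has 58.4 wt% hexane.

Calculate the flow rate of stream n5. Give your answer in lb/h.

Let n5 be the unknown flow. Total out = 1127 + n5.
hexane balance: 465.68 + 0.662·n5 = 0.584·(1127 + n5)
(0.662 − 0.584)·n5 = 0.584×1127 − 465.68 = 192.49
n5 = 192.49 / 0.078 = 2467.8 lb/h

2468 lb/h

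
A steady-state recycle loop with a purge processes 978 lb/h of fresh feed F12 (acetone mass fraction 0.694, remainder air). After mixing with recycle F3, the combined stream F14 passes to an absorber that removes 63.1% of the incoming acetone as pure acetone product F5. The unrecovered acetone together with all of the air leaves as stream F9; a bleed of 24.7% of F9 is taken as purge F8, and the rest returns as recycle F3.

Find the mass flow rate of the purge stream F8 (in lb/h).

air enters only via F12 and leaves only via the purge: 978×0.306 = 0.247×(air in F9), and the absorber passes all air, so air in F14 = air in F9 = 1211.6 lb/h.
acetone in F14: m_A = 978×0.694 + (1−0.247)·(1−0.631)·m_A, so m_A = 678.73/0.7221 = 939.89 lb/h.
F9 = (1−0.631)×939.89 + 1211.6 = 1558.4 lb/h.
Purge F8 = 0.247×1558.4 = 384.93 lb/h.

384.9 lb/h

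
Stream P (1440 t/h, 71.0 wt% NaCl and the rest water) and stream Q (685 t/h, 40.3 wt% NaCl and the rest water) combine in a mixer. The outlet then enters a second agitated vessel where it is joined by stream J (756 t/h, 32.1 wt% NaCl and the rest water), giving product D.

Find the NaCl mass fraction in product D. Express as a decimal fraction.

Overall, product flow = 2881 t/h.
NaCl in = 1440×0.710 + 685×0.403 + 756×0.321 = 1541.1 t/h.
NaCl fraction in D = 0.5349.

0.5349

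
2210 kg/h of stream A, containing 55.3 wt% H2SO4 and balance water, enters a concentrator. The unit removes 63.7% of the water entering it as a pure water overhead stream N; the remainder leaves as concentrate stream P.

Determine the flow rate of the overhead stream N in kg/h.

629.3 kg/h

water entering = 2210×0.447 = 987.87 kg/h; overhead removed = 0.637×987.87 = 629.27 kg/h.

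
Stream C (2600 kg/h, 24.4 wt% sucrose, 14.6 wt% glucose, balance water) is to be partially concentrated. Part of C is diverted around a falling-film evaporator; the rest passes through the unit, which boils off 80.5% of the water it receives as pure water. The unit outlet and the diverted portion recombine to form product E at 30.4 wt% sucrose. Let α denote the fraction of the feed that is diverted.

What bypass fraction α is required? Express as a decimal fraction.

All 2600×0.244 = 634.4 kg/h of sucrose reaches E, so E = 634.4/0.304 = 2086.8 kg/h and vapour = 513.16 kg/h.
The evaporator receives (1−α)·2600 of feed at 0.610 water and removes 0.805 of that water:
0.805×0.610×(1−α)×2600 = 513.16
(1−α) = 513.16/1276.7 = 0.4019;  α = 0.5981.

0.598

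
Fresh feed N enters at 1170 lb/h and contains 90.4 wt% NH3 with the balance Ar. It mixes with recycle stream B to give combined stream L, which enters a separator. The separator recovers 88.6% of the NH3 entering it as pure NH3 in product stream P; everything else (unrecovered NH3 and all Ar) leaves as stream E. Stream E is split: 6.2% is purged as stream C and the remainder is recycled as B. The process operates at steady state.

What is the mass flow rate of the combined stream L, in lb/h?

Ar enters only via N and leaves only via the purge: 1170×0.096 = 0.062×(Ar in E), and the separator passes all Ar, so Ar in L = Ar in E = 1811.6 lb/h.
NH3 in L: m_A = 1170×0.904 + (1−0.062)·(1−0.886)·m_A, so m_A = 1057.7/0.8931 = 1184.3 lb/h.
L = 1184.3 + 1811.6 = 2995.9 lb/h.

2996 lb/h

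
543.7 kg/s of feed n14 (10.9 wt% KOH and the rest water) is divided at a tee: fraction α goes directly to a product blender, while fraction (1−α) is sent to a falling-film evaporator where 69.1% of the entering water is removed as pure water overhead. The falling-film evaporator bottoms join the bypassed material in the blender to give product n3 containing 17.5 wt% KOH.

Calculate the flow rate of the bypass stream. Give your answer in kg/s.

210.6 kg/s

All 543.7×0.109 = 59.263 kg/s of KOH reaches n3, so n3 = 59.263/0.175 = 338.65 kg/s and vapour = 205.05 kg/s.
The evaporator receives (1−α)·543.7 of feed at 0.891 water and removes 0.691 of that water:
0.691×0.891×(1−α)×543.7 = 205.05
(1−α) = 205.05/334.75 = 0.6126;  α = 0.3874.
Bypass flow = 0.3874×543.7 = 210.65 kg/s.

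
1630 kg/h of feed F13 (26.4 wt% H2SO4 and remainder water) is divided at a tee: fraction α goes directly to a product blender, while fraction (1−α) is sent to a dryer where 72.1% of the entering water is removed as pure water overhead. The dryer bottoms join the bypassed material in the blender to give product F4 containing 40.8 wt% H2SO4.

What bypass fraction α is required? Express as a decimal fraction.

All 1630×0.264 = 430.32 kg/h of H2SO4 reaches F4, so F4 = 430.32/0.408 = 1054.7 kg/h and vapour = 575.29 kg/h.
The evaporator receives (1−α)·1630 of feed at 0.736 water and removes 0.721 of that water:
0.721×0.736×(1−α)×1630 = 575.29
(1−α) = 575.29/864.97 = 0.6651;  α = 0.3349.

0.335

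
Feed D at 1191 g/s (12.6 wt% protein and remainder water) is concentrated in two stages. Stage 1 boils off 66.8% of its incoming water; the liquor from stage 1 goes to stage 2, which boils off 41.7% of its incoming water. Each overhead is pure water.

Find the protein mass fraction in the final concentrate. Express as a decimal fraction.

water in feed = 1191×0.874 = 1040.9 g/s.
After stage 1: water left = (1−0.668)×1040.9 = 345.59; stream total = 495.66 g/s.
After stage 2: water left = (1−0.417)×345.59 = 201.48; final concentrate = 351.55 g/s.
protein fraction = 150.07/351.55 = 0.427.

0.427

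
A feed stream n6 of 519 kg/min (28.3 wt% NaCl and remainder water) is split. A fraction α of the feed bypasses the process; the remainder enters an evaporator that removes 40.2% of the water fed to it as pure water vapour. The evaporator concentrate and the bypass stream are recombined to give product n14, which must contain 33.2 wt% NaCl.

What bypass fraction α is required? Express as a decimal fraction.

0.488

All 519×0.283 = 146.88 kg/min of NaCl reaches n14, so n14 = 146.88/0.332 = 442.4 kg/min and vapour = 76.599 kg/min.
The evaporator receives (1−α)·519 of feed at 0.717 water and removes 0.402 of that water:
0.402×0.717×(1−α)×519 = 76.599
(1−α) = 76.599/149.59 = 0.5121;  α = 0.4879.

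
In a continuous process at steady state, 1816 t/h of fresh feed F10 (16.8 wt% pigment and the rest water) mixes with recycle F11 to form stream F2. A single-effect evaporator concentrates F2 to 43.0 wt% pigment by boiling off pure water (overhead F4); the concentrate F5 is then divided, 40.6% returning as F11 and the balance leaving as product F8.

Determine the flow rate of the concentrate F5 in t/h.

Overall pigment balance (none leaves overhead): pigment in fresh feed = pigment in product, i.e. 1816×0.168 = (1−0.406)·F5·0.430.
F5 = 305.09/(0.430×0.594) = 1194.5 t/h.

1194 t/h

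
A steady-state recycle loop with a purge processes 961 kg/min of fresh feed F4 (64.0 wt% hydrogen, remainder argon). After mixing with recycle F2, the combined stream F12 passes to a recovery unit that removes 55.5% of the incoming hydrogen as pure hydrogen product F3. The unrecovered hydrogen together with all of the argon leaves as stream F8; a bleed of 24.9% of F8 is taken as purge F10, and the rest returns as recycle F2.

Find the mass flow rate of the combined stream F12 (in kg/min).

2313 kg/min

argon enters only via F4 and leaves only via the purge: 961×0.360 = 0.249×(argon in F8), and the recovery unit passes all argon, so argon in F12 = argon in F8 = 1389.4 kg/min.
hydrogen in F12: m_A = 961×0.640 + (1−0.249)·(1−0.555)·m_A, so m_A = 615.04/0.6658 = 923.75 kg/min.
F12 = 923.75 + 1389.4 = 2313.2 kg/min.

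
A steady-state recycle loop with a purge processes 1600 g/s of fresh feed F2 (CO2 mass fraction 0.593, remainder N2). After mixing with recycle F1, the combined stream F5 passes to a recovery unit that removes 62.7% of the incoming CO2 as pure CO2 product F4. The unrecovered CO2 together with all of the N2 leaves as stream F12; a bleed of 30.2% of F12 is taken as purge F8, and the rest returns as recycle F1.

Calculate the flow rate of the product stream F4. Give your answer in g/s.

CO2 in F5: m_A = 1600×0.593 + (1−0.302)·(1−0.627)·m_A, so m_A = 948.8/0.7396 = 1282.8 g/s.
Product F4 = 0.627×1282.8 = 804.3 g/s.

804.3 g/s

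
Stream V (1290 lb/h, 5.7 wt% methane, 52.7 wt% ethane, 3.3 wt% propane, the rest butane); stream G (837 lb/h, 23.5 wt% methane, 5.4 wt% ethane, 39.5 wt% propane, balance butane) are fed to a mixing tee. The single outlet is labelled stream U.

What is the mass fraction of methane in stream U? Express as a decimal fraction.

0.127

Total flow out = 1290 + 837 = 2127 lb/h.
methane in = 1290×0.057 + 837×0.235 = 270.23 lb/h.
methane mass fraction in U = 270.23/2127 = 0.127.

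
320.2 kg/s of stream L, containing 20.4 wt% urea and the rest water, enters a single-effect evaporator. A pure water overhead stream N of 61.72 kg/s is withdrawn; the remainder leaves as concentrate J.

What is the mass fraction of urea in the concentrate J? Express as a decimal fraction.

0.2527

urea is not removed: 320.2×0.204 = 65.321 kg/s of urea enters J.
Concentrate = 320.2 − 61.72 = 258.48 kg/s.
Mass fraction = 65.321/258.48 = 0.2527.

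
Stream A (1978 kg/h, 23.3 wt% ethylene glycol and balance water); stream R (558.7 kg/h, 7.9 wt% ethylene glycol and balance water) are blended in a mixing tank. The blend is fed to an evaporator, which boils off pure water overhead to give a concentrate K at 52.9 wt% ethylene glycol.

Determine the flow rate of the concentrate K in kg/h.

ethylene glycol entering = 1978×0.233 + 558.7×0.079 = 505.01 kg/h.
All ethylene glycol reports to K, so K = 505.01/0.529 = 954.65 kg/h.

954.7 kg/h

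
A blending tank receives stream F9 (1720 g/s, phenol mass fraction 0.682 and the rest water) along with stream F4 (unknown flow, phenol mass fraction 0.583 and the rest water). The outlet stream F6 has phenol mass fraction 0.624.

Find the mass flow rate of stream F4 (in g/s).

Let F4 be the unknown flow. Total out = 1720 + F4.
phenol balance: 1173 + 0.583·F4 = 0.624·(1720 + F4)
(0.583 − 0.624)·F4 = 0.624×1720 − 1173 = -99.76
F4 = -99.76 / -0.041 = 2433.2 g/s

2433 g/s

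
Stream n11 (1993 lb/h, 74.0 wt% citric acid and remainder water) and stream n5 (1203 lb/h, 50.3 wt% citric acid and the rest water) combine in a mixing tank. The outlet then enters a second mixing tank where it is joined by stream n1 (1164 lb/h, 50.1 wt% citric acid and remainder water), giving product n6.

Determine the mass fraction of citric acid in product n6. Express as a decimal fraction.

0.611

Overall, product flow = 4360 lb/h.
citric acid in = 1993×0.740 + 1203×0.503 + 1164×0.501 = 2663.1 lb/h.
citric acid fraction in n6 = 0.611.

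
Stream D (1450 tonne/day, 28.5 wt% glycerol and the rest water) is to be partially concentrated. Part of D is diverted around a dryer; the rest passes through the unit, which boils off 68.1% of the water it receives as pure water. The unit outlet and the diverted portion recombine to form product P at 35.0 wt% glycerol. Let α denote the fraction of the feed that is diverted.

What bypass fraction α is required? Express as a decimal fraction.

0.619

All 1450×0.285 = 413.25 tonne/day of glycerol reaches P, so P = 413.25/0.350 = 1180.7 tonne/day and vapour = 269.29 tonne/day.
The evaporator receives (1−α)·1450 of feed at 0.715 water and removes 0.681 of that water:
0.681×0.715×(1−α)×1450 = 269.29
(1−α) = 269.29/706.03 = 0.3814;  α = 0.6186.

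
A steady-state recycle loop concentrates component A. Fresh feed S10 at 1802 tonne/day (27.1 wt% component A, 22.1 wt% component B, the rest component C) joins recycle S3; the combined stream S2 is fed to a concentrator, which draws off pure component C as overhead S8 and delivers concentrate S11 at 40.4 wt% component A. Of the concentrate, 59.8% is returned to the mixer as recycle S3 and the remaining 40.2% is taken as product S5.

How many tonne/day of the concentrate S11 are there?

Overall component A balance (none leaves overhead): component A in fresh feed = component A in product, i.e. 1802×0.271 = (1−0.598)·S11·0.404.
S11 = 488.34/(0.404×0.402) = 3006.9 tonne/day.

3007 tonne/day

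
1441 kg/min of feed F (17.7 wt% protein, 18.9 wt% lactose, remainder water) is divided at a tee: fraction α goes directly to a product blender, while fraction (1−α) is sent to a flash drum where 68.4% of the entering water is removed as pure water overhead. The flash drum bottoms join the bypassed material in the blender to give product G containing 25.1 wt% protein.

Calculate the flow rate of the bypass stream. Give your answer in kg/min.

All 1441×0.177 = 255.06 kg/min of protein reaches G, so G = 255.06/0.251 = 1016.2 kg/min and vapour = 424.84 kg/min.
The evaporator receives (1−α)·1441 of feed at 0.634 water and removes 0.684 of that water:
0.684×0.634×(1−α)×1441 = 424.84
(1−α) = 424.84/624.9 = 0.6798;  α = 0.3202.
Bypass flow = 0.3202×1441 = 461.34 kg/min.

461.3 kg/min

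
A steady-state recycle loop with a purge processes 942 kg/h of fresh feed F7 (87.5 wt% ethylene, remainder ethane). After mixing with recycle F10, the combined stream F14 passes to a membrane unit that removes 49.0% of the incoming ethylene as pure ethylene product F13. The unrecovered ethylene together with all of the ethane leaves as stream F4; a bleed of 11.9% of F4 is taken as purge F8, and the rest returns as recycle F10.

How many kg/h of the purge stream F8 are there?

208.6 kg/h

ethane enters only via F7 and leaves only via the purge: 942×0.125 = 0.119×(ethane in F4), and the membrane unit passes all ethane, so ethane in F14 = ethane in F4 = 989.5 kg/h.
ethylene in F14: m_A = 942×0.875 + (1−0.119)·(1−0.490)·m_A, so m_A = 824.25/0.5507 = 1496.8 kg/h.
F4 = (1−0.490)×1496.8 + 989.5 = 1752.8 kg/h.
Purge F8 = 0.119×1752.8 = 208.59 kg/h.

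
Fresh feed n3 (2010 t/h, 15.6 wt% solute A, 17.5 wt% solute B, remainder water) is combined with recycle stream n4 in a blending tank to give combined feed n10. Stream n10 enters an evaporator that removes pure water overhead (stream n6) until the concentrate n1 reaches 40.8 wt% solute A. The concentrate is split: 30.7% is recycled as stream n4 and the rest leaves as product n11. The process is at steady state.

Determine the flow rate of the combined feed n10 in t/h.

2350 t/h

Overall solute A balance (none leaves overhead): solute A in fresh feed = solute A in product, i.e. 2010×0.156 = (1−0.307)·n1·0.408.
n1 = 313.56/(0.408×0.693) = 1109 t/h.
Recycle n4 = 0.307×1109 = 340.46 t/h.
Combined feed n10 = 2010 + 340.46 = 2350.5 t/h.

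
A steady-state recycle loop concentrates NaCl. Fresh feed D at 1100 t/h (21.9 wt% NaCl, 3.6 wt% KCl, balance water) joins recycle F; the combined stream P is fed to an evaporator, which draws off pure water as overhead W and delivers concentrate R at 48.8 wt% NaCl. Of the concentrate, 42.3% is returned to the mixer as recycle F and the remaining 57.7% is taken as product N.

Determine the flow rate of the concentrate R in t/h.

Overall NaCl balance (none leaves overhead): NaCl in fresh feed = NaCl in product, i.e. 1100×0.219 = (1−0.423)·R·0.488.
R = 240.9/(0.488×0.577) = 855.54 t/h.

855.5 t/h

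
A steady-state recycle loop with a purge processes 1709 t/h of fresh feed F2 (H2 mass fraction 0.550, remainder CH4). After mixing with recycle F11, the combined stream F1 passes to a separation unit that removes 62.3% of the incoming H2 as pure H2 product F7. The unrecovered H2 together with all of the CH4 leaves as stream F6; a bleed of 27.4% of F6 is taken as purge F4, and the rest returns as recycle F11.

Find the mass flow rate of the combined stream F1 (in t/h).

CH4 enters only via F2 and leaves only via the purge: 1709×0.450 = 0.274×(CH4 in F6), and the separation unit passes all CH4, so CH4 in F1 = CH4 in F6 = 2806.8 t/h.
H2 in F1: m_A = 1709×0.550 + (1−0.274)·(1−0.623)·m_A, so m_A = 939.95/0.7263 = 1294.2 t/h.
F1 = 1294.2 + 2806.8 = 4100.9 t/h.

4101 t/h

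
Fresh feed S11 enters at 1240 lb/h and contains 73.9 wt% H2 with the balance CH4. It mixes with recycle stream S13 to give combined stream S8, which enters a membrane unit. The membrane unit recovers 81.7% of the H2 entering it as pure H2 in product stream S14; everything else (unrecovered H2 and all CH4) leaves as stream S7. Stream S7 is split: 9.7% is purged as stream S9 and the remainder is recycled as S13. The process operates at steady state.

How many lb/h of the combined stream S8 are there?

CH4 enters only via S11 and leaves only via the purge: 1240×0.261 = 0.097×(CH4 in S7), and the membrane unit passes all CH4, so CH4 in S8 = CH4 in S7 = 3336.5 lb/h.
H2 in S8: m_A = 1240×0.739 + (1−0.097)·(1−0.817)·m_A, so m_A = 916.36/0.8348 = 1097.8 lb/h.
S8 = 1097.8 + 3336.5 = 4434.3 lb/h.

4434 lb/h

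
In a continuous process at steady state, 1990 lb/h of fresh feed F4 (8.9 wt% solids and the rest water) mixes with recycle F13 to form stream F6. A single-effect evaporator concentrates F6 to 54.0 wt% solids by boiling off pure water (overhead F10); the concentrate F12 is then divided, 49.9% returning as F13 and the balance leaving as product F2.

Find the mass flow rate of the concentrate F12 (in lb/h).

Overall solids balance (none leaves overhead): solids in fresh feed = solids in product, i.e. 1990×0.089 = (1−0.499)·F12·0.540.
F12 = 177.11/(0.540×0.501) = 654.65 lb/h.

654.7 lb/h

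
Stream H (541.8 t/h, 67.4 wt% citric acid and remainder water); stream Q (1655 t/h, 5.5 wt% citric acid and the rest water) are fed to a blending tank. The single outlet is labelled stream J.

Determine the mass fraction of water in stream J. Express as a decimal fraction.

Total flow out = 541.8 + 1655 = 2196.8 t/h.
water in = 541.8×0.326 + 1655×0.945 = 1740.6 t/h.
water mass fraction in J = 1740.6/2196.8 = 0.7923.

0.7923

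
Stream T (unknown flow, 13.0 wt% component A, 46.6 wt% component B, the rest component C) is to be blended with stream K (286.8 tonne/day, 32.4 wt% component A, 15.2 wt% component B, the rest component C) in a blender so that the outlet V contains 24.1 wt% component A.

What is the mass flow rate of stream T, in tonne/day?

Let T be the unknown flow. Total out = 286.8 + T.
component A balance: 92.923 + 0.130·T = 0.241·(286.8 + T)
(0.130 − 0.241)·T = 0.241×286.8 − 92.923 = -23.804
T = -23.804 / -0.111 = 214.45 tonne/day

214.5 tonne/day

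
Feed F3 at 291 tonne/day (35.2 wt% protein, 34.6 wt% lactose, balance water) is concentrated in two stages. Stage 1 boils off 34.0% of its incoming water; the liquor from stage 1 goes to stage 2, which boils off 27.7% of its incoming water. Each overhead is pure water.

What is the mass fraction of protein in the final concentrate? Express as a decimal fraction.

0.4180

water in feed = 291×0.302 = 87.882 tonne/day.
After stage 1: water left = (1−0.340)×87.882 = 58.002; stream total = 261.12 tonne/day.
After stage 2: water left = (1−0.277)×58.002 = 41.936; final concentrate = 245.05 tonne/day.
protein fraction = 102.43/245.05 = 0.4180.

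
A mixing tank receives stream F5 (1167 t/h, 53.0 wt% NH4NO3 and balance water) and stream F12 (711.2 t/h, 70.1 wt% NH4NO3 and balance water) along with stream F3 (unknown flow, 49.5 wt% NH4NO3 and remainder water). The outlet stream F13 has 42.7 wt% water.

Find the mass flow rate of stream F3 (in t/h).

523.8 t/h

Let F3 be the unknown flow. Total out = 1878.2 + F3.
water balance: 761.14 + 0.505·F3 = 0.427·(1878.2 + F3)
(0.505 − 0.427)·F3 = 0.427×1878.2 − 761.14 = 40.853
F3 = 40.853 / 0.078 = 523.75 t/h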